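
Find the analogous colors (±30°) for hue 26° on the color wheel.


Base hue: 26°
Left analog: (26 - 30) mod 360 = 356°
Right analog: (26 + 30) mod 360 = 56°
Analogous hues = 356° and 56°


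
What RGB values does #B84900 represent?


B8 → 184 (R)
49 → 73 (G)
00 → 0 (B)
= RGB(184, 73, 0)


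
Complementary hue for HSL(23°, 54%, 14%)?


Complement = opposite side of color wheel = hue + 180°
H' = (23 + 180) mod 360 = 203°
S and L unchanged.
= HSL(203°, 54%, 14%)


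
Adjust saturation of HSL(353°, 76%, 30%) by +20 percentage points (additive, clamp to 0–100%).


Original S = 76%
Adjustment = +20 percentage points
New S = 76 + (20) = 96
Clamp to [0, 100] → 96
= HSL(353°, 96%, 30%)


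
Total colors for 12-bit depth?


Colors = 2^bits = 2^12
= 4,096 colors


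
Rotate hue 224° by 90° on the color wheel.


New hue = (H + rotation) mod 360
New hue = (224 + 90) mod 360
= 314 mod 360
= 314°


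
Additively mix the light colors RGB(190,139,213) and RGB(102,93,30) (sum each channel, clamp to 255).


Additive: each channel = min(255, C₁+C₂)
R: 190+102 = 292 → 255
G: 139+93 = 232 → 232
B: 213+30 = 243 → 243
= RGB(255, 232, 243)


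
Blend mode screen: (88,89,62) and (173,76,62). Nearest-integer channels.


Screen: C = 255 - (255-A)×(255-B)/255, rounded to nearest integer
R: 255 - (255-88)×(255-173)/255 = 255 - 13694/255 ≈ 255 - 53.702 = 201.298 → 201
G: 255 - (255-89)×(255-76)/255 = 255 - 29714/255 ≈ 255 - 116.525 = 138.475 → 138
B: 255 - (255-62)×(255-62)/255 = 255 - 37249/255 ≈ 255 - 146.075 = 108.925 → 109
= RGB(201, 138, 109)


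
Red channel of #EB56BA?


Color: #EB56BA
R = EB = 235
G = 56 = 86
B = BA = 186
Red = 235


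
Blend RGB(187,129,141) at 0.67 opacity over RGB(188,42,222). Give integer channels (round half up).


C = α×F + (1-α)×B, with 1-α = 0.33
R: 0.67×187 + 0.33×188 = 125.29 + 62.04 = 187.33 → 187
G: 0.67×129 + 0.33×42 = 86.43 + 13.86 = 100.29 → 100
B: 0.67×141 + 0.33×222 = 94.47 + 73.26 = 167.73 → 168
= RGB(187, 100, 168)


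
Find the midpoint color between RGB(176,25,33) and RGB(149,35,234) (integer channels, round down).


Midpoint: each channel = ⌊(C₁+C₂)/2⌋
R: ⌊(176+149)/2⌋ = 162
G: ⌊(25+35)/2⌋ = 30
B: ⌊(33+234)/2⌋ = 133
= RGB(162, 30, 133)


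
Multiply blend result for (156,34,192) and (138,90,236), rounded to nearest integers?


Multiply: C = A×B/255, rounded to nearest integer
R: 156×138/255 = 21528/255 ≈ 84.424 → 84
G: 34×90/255 = 3060/255 ≈ 12.000 → 12
B: 192×236/255 = 45312/255 ≈ 177.694 → 178
= RGB(84, 12, 178)


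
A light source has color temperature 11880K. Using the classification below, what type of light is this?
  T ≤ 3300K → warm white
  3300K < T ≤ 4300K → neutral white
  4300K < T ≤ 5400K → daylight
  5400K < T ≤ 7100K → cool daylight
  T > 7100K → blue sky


Temperature: 11880K
11880K > 7100K → blue sky
Classification: blue sky


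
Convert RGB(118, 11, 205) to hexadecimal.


R = 118 → 76 (hex)
G = 11 → 0B (hex)
B = 205 → CD (hex)
Hex = #760BCD


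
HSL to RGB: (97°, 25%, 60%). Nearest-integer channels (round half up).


H=97°, S=0.25, L=0.60
C = (1-|2L-1|)×S = (1-|0.20|)×0.25 = 0.2
H' = H/60 = 97/60 ≈ 1.6167; X = C×(1-|H' mod 2 - 1|) ≈ 0.0767
m = L - C/2 = 0.60 - 0.1 = 0.5
Sector ⌊H'⌋ = 1 → (R',G',B') = (≈0.0767, 0.2, 0.0)
RGB = ((R'+m)×255, (G'+m)×255, (B'+m)×255) = (147.05, 178.5, 127.5)
Round half up → RGB(147, 179, 128)


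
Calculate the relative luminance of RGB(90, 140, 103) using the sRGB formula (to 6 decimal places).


Linearize each channel (sRGB transfer function): c = v/255; c_lin = c/12.92 if c ≤ 0.04045, else ((c+0.055)/1.055)^2.4
  R: 90/255 ≈ 0.352941 > 0.04045 → ((0.352941+0.055)/1.055)^2.4 ≈ 0.102242
  G: 140/255 ≈ 0.549020 > 0.04045 → ((0.549020+0.055)/1.055)^2.4 ≈ 0.262251
  B: 103/255 ≈ 0.403922 > 0.04045 → ((0.403922+0.055)/1.055)^2.4 ≈ 0.135633
R_lin = 0.102242, G_lin = 0.262251, B_lin = 0.135633
L = 0.2126×R + 0.7152×G + 0.0722×B
L = 0.2126×0.102242 + 0.7152×0.262251 + 0.0722×0.135633
L ≈ 0.219091


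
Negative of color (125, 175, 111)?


Invert: (255-R, 255-G, 255-B)
R: 255-125 = 130
G: 255-175 = 80
B: 255-111 = 144
= RGB(130, 80, 144)


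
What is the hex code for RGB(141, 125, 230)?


R = 141 → 8D (hex)
G = 125 → 7D (hex)
B = 230 → E6 (hex)
Hex = #8D7DE6


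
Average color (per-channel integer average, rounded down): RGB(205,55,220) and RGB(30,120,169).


Midpoint: each channel = ⌊(C₁+C₂)/2⌋
R: ⌊(205+30)/2⌋ = 117
G: ⌊(55+120)/2⌋ = 87
B: ⌊(220+169)/2⌋ = 194
= RGB(117, 87, 194)


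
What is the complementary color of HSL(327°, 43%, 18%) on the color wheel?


Complement = opposite side of color wheel = hue + 180°
H' = (327 + 180) mod 360 = 147°
S and L unchanged.
= HSL(147°, 43%, 18%)


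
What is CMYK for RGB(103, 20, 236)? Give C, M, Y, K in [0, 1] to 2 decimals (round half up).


R'=103/255≈0.4039, G'=20/255≈0.0784, B'=236/255≈0.9255
K = 1 - max(R',G',B') = 1 - 236/255 = 19/255 = 0.07450… → 0.07
(1-R'-K)/(1-K) simplifies to (max-R)/max with max = 236:
C = (236-103)/236 = 133/236 = 0.56355… → 0.56
M = (236-20)/236 = 216/236 = 0.91525… → 0.92
Y = (236-236)/236 = 0/236 = 0 → 0.00
= CMYK(0.56, 0.92, 0.00, 0.07)


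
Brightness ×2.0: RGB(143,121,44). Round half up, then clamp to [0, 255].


Multiply each channel by 2.0, round half up, clamp to [0, 255]
R: 143×2.0 = 286 → clamp → 255
G: 121×2.0 = 242
B: 44×2.0 = 88
= RGB(255, 242, 88)


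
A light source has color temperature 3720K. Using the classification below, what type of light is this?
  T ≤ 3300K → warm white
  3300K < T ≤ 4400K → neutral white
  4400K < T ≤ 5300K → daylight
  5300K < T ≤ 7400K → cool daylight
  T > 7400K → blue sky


Temperature: 3720K
3300K < 3720K ≤ 4400K → neutral white
Classification: neutral white


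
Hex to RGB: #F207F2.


F2 → 242 (R)
07 → 7 (G)
F2 → 242 (B)
= RGB(242, 7, 242)


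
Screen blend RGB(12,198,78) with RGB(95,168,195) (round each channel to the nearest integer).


Screen: C = 255 - (255-A)×(255-B)/255, rounded to nearest integer
R: 255 - (255-12)×(255-95)/255 = 255 - 38880/255 ≈ 255 - 152.471 = 102.529 → 103
G: 255 - (255-198)×(255-168)/255 = 255 - 4959/255 ≈ 255 - 19.447 = 235.553 → 236
B: 255 - (255-78)×(255-195)/255 = 255 - 10620/255 ≈ 255 - 41.647 = 213.353 → 213
= RGB(103, 236, 213)


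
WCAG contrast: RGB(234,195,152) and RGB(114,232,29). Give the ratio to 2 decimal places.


Linearize each sRGB channel c=v/255: c/12.92 if c ≤ 0.04045 else ((c+0.055)/1.055)^2.4
L = 0.2126×R_lin + 0.7152×G_lin + 0.0722×B_lin
Color 1 (234,195,152):
  R=234: 234/255≈0.9176 > 0.04045 → ((0.9176+0.055)/1.055)^2.4 ≈ 0.82279
  G=195: 195/255≈0.7647 > 0.04045 → ((0.7647+0.055)/1.055)^2.4 ≈ 0.54572
  B=152: 152/255≈0.5961 > 0.04045 → ((0.5961+0.055)/1.055)^2.4 ≈ 0.31399
  L1 = 0.2126×0.82279 + 0.7152×0.54572 + 0.0722×0.31399 ≈ 0.58790
Color 2 (114,232,29):
  R=114: 114/255≈0.4471 > 0.04045 → ((0.4471+0.055)/1.055)^2.4 ≈ 0.16827
  G=232: 232/255≈0.9098 > 0.04045 → ((0.9098+0.055)/1.055)^2.4 ≈ 0.80695
  B=29: 29/255≈0.1137 > 0.04045 → ((0.1137+0.055)/1.055)^2.4 ≈ 0.01229
  L2 = 0.2126×0.16827 + 0.7152×0.80695 + 0.0722×0.01229 ≈ 0.61379
Lighter = 0.61379, Darker = 0.58790
Ratio = (L_lighter + 0.05) / (L_darker + 0.05)
Ratio = (0.61379 + 0.05) / (0.58790 + 0.05) = 0.66379 / 0.63790 ≈ 1.0406
Ratio ≈ 1.04:1


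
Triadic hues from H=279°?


Triadic: equally spaced at 120° intervals
H1 = 279°
H2 = (279 + 120) mod 360 = 39°
H3 = (279 + 240) mod 360 = 159°
Triadic = 279°, 39°, 159°


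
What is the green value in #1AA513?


Color: #1AA513
R = 1A = 26
G = A5 = 165
B = 13 = 19
Green = 165


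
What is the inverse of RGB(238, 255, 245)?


Invert: (255-R, 255-G, 255-B)
R: 255-238 = 17
G: 255-255 = 0
B: 255-245 = 10
= RGB(17, 0, 10)


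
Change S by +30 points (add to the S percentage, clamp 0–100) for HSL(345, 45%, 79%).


Original S = 45%
Adjustment = +30 percentage points
New S = 45 + (30) = 75
Clamp to [0, 100] → 75
= HSL(345°, 75%, 79%)


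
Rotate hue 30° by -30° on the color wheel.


New hue = (H + rotation) mod 360
New hue = (30 -30) mod 360
= 0 mod 360
= 0°


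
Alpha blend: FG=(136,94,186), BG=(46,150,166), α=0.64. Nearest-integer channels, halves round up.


C = α×F + (1-α)×B, with 1-α = 0.36
R: 0.64×136 + 0.36×46 = 87.04 + 16.56 = 103.60 → 104
G: 0.64×94 + 0.36×150 = 60.16 + 54.00 = 114.16 → 114
B: 0.64×186 + 0.36×166 = 119.04 + 59.76 = 178.80 → 179
= RGB(104, 114, 179)


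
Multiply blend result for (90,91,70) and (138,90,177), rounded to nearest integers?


Multiply: C = A×B/255, rounded to nearest integer
R: 90×138/255 = 12420/255 ≈ 48.706 → 49
G: 91×90/255 = 8190/255 ≈ 32.118 → 32
B: 70×177/255 = 12390/255 ≈ 48.588 → 49
= RGB(49, 32, 49)


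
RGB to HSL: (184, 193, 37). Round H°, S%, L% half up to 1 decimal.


Normalize: R'=184/255≈0.7216, G'=193/255≈0.7569, B'=37/255≈0.1451
Max=193/255, Min=37/255, Δ=Max-Min=156/255
L = (Max+Min)/2 = (193+37)/510 = 230/510 = 0.45098… → L = 45.1%
L ≤ 0.5 → S = Δ/(Max+Min) = 156/(193+37) = 156/230 = 0.67826… → S = 67.8%
(the 1/255 factors cancel in S and H, so raw channel differences can be used)
Max is G' → H = 60 × ((B-R)/Δ + 2) = 60 × ((37-184)/156 + 2)
  -147/156 + 2 = -0.9423… + 2 = 1.0576…
  H = 60 × 1.0576… = 63.461…° → H = 63.5°
= HSL(63.5°, 67.8%, 45.1%)


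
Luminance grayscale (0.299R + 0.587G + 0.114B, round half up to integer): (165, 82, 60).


Gray = 0.299×R + 0.587×G + 0.114×B
Gray = 0.299×165 + 0.587×82 + 0.114×60
Gray = 49.335 + 48.134 + 6.840
Gray = 104.309 → round half up → 104
Gray = 104


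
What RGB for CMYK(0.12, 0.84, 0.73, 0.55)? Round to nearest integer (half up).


R = 255 × (1-C) × (1-K) = 255 × 0.88 × 0.45 = 100.98 → 101
G = 255 × (1-M) × (1-K) = 255 × 0.16 × 0.45 = 18.36 → 18
B = 255 × (1-Y) × (1-K) = 255 × 0.27 × 0.45 = 30.9825 → 31
= RGB(101, 18, 31)


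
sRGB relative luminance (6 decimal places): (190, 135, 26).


Linearize each channel (sRGB transfer function): c = v/255; c_lin = c/12.92 if c ≤ 0.04045, else ((c+0.055)/1.055)^2.4
  R: 190/255 ≈ 0.745098 > 0.04045 → ((0.745098+0.055)/1.055)^2.4 ≈ 0.514918
  G: 135/255 ≈ 0.529412 > 0.04045 → ((0.529412+0.055)/1.055)^2.4 ≈ 0.242281
  B: 26/255 ≈ 0.101961 > 0.04045 → ((0.101961+0.055)/1.055)^2.4 ≈ 0.010330
R_lin = 0.514918, G_lin = 0.242281, B_lin = 0.010330
L = 0.2126×R + 0.7152×G + 0.0722×B
L = 0.2126×0.514918 + 0.7152×0.242281 + 0.0722×0.010330
L ≈ 0.283497


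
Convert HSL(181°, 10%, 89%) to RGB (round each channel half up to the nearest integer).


H=181°, S=0.10, L=0.89
C = (1-|2L-1|)×S = (1-|0.78|)×0.10 = 0.022
H' = H/60 = 181/60 ≈ 3.0167; X = C×(1-|H' mod 2 - 1|) ≈ 0.0216
m = L - C/2 = 0.89 - 0.011 = 0.879
Sector ⌊H'⌋ = 3 → (R',G',B') = (0.0, ≈0.0216, 0.022)
RGB = ((R'+m)×255, (G'+m)×255, (B'+m)×255) = (224.145, 229.6615, 229.755)
Round half up → RGB(224, 230, 230)


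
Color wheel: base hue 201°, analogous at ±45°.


Base hue: 201°
Left analog: (201 - 45) mod 360 = 156°
Right analog: (201 + 45) mod 360 = 246°
Analogous hues = 156° and 246°


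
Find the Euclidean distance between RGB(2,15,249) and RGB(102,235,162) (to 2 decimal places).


d = √[(R₁-R₂)² + (G₁-G₂)² + (B₁-B₂)²]
d = √[(2-102)² + (15-235)² + (249-162)²]
d = √[10000 + 48400 + 7569]
d = √65969
d ≈ 256.84


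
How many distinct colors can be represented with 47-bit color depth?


Colors = 2^bits = 2^47
= 140,737,488,355,328 colors


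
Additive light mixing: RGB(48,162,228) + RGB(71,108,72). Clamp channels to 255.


Additive: each channel = min(255, C₁+C₂)
R: 48+71 = 119 → 119
G: 162+108 = 270 → 255
B: 228+72 = 300 → 255
= RGB(119, 255, 255)


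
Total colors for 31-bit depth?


Colors = 2^bits = 2^31
= 2,147,483,648 colors


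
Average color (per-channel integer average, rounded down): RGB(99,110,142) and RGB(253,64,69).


Midpoint: each channel = ⌊(C₁+C₂)/2⌋
R: ⌊(99+253)/2⌋ = 176
G: ⌊(110+64)/2⌋ = 87
B: ⌊(142+69)/2⌋ = 105
= RGB(176, 87, 105)


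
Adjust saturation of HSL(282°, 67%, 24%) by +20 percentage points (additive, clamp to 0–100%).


Original S = 67%
Adjustment = +20 percentage points
New S = 67 + (20) = 87
Clamp to [0, 100] → 87
= HSL(282°, 87%, 24%)


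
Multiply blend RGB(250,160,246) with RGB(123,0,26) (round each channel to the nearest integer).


Multiply: C = A×B/255, rounded to nearest integer
R: 250×123/255 = 30750/255 ≈ 120.588 → 121
G: 160×0/255 = 0/255 ≈ 0.000 → 0
B: 246×26/255 = 6396/255 ≈ 25.082 → 25
= RGB(121, 0, 25)


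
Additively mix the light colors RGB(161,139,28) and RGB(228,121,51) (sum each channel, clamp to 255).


Additive: each channel = min(255, C₁+C₂)
R: 161+228 = 389 → 255
G: 139+121 = 260 → 255
B: 28+51 = 79 → 79
= RGB(255, 255, 79)


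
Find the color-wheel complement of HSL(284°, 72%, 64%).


Complement = opposite side of color wheel = hue + 180°
H' = (284 + 180) mod 360 = 104°
S and L unchanged.
= HSL(104°, 72%, 64%)


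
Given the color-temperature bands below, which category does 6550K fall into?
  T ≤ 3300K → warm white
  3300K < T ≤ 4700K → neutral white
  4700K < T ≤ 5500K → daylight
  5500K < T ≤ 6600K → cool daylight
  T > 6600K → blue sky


Temperature: 6550K
5500K < 6550K ≤ 6600K → cool daylight
Classification: cool daylight


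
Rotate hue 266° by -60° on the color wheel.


New hue = (H + rotation) mod 360
New hue = (266 -60) mod 360
= 206 mod 360
= 206°


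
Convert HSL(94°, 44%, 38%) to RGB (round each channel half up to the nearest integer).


H=94°, S=0.44, L=0.38
C = (1-|2L-1|)×S = (1-|-0.24|)×0.44 = 0.3344
H' = H/60 = 94/60 ≈ 1.5667; X = C×(1-|H' mod 2 - 1|) ≈ 0.1449
m = L - C/2 = 0.38 - 0.1672 = 0.2128
Sector ⌊H'⌋ = 1 → (R',G',B') = (≈0.1449, 0.3344, 0.0)
RGB = ((R'+m)×255, (G'+m)×255, (B'+m)×255) = (91.2152, 139.536, 54.264)
Round half up → RGB(91, 140, 54)


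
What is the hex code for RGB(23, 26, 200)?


R = 23 → 17 (hex)
G = 26 → 1A (hex)
B = 200 → C8 (hex)
Hex = #171AC8


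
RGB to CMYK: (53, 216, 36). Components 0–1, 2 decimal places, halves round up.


R'=53/255≈0.2078, G'=216/255≈0.8471, B'=36/255≈0.1412
K = 1 - max(R',G',B') = 1 - 216/255 = 39/255 = 0.15294… → 0.15
(1-R'-K)/(1-K) simplifies to (max-R)/max with max = 216:
C = (216-53)/216 = 163/216 = 0.75462… → 0.75
M = (216-216)/216 = 0/216 = 0 → 0.00
Y = (216-36)/216 = 180/216 = 0.83333… → 0.83
= CMYK(0.75, 0.00, 0.83, 0.15)


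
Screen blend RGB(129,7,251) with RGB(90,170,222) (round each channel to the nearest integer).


Screen: C = 255 - (255-A)×(255-B)/255, rounded to nearest integer
R: 255 - (255-129)×(255-90)/255 = 255 - 20790/255 ≈ 255 - 81.529 = 173.471 → 173
G: 255 - (255-7)×(255-170)/255 = 255 - 21080/255 ≈ 255 - 82.667 = 172.333 → 172
B: 255 - (255-251)×(255-222)/255 = 255 - 132/255 ≈ 255 - 0.518 = 254.482 → 254
= RGB(173, 172, 254)


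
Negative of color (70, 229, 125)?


Invert: (255-R, 255-G, 255-B)
R: 255-70 = 185
G: 255-229 = 26
B: 255-125 = 130
= RGB(185, 26, 130)


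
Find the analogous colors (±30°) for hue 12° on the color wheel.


Base hue: 12°
Left analog: (12 - 30) mod 360 = 342°
Right analog: (12 + 30) mod 360 = 42°
Analogous hues = 342° and 42°


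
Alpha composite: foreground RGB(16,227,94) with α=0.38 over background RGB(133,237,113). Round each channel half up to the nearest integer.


C = α×F + (1-α)×B, with 1-α = 0.62
R: 0.38×16 + 0.62×133 = 6.08 + 82.46 = 88.54 → 89
G: 0.38×227 + 0.62×237 = 86.26 + 146.94 = 233.20 → 233
B: 0.38×94 + 0.62×113 = 35.72 + 70.06 = 105.78 → 106
= RGB(89, 233, 106)


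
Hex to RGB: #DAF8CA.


DA → 218 (R)
F8 → 248 (G)
CA → 202 (B)
= RGB(218, 248, 202)


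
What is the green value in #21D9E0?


Color: #21D9E0
R = 21 = 33
G = D9 = 217
B = E0 = 224
Green = 217


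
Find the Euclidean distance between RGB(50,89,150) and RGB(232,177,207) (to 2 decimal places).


d = √[(R₁-R₂)² + (G₁-G₂)² + (B₁-B₂)²]
d = √[(50-232)² + (89-177)² + (150-207)²]
d = √[33124 + 7744 + 3249]
d = √44117
d ≈ 210.04


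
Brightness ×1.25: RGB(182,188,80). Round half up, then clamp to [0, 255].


Multiply each channel by 1.25, round half up, clamp to [0, 255]
R: 182×1.25 = 227.5 → round → 228
G: 188×1.25 = 235
B: 80×1.25 = 100
= RGB(228, 235, 100)


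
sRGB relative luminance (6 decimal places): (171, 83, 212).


Linearize each channel (sRGB transfer function): c = v/255; c_lin = c/12.92 if c ≤ 0.04045, else ((c+0.055)/1.055)^2.4
  R: 171/255 ≈ 0.670588 > 0.04045 → ((0.670588+0.055)/1.055)^2.4 ≈ 0.407240
  G: 83/255 ≈ 0.325490 > 0.04045 → ((0.325490+0.055)/1.055)^2.4 ≈ 0.086500
  B: 212/255 ≈ 0.831373 > 0.04045 → ((0.831373+0.055)/1.055)^2.4 ≈ 0.658375
R_lin = 0.407240, G_lin = 0.086500, B_lin = 0.658375
L = 0.2126×R + 0.7152×G + 0.0722×B
L = 0.2126×0.407240 + 0.7152×0.086500 + 0.0722×0.658375
L ≈ 0.195979


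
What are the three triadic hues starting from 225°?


Triadic: equally spaced at 120° intervals
H1 = 225°
H2 = (225 + 120) mod 360 = 345°
H3 = (225 + 240) mod 360 = 105°
Triadic = 225°, 345°, 105°


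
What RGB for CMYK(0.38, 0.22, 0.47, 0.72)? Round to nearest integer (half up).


R = 255 × (1-C) × (1-K) = 255 × 0.62 × 0.28 = 44.268 → 44
G = 255 × (1-M) × (1-K) = 255 × 0.78 × 0.28 = 55.692 → 56
B = 255 × (1-Y) × (1-K) = 255 × 0.53 × 0.28 = 37.842 → 38
= RGB(44, 56, 38)


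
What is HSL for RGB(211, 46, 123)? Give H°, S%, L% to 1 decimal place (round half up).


Normalize: R'=211/255≈0.8275, G'=46/255≈0.1804, B'=123/255≈0.4824
Max=211/255, Min=46/255, Δ=Max-Min=165/255
L = (Max+Min)/2 = (211+46)/510 = 257/510 = 0.50392… → L = 50.4%
L > 0.5 → S = Δ/(2-Max-Min) = 165/(510-211-46) = 165/253 = 0.65217… → S = 65.2%
(the 1/255 factors cancel in S and H, so raw channel differences can be used)
Max is R' → H = 60 × (((G-B)/Δ) mod 6) = 60 × (((46-123)/165) mod 6)
  (-77)/165 = -0.4666…; negative, so add 6 → 5.5333…
  H = 60 × 5.5333… = 332° → H = 332.0°
= HSL(332.0°, 65.2%, 50.4%)


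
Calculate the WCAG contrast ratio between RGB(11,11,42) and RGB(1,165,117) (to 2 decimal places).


Linearize each sRGB channel c=v/255: c/12.92 if c ≤ 0.04045 else ((c+0.055)/1.055)^2.4
L = 0.2126×R_lin + 0.7152×G_lin + 0.0722×B_lin
Color 1 (11,11,42):
  R=11: 11/255≈0.0431 > 0.04045 → ((0.0431+0.055)/1.055)^2.4 ≈ 0.00335
  G=11: 11/255≈0.0431 > 0.04045 → ((0.0431+0.055)/1.055)^2.4 ≈ 0.00335
  B=42: 42/255≈0.1647 > 0.04045 → ((0.1647+0.055)/1.055)^2.4 ≈ 0.02315
  L1 = 0.2126×0.00335 + 0.7152×0.00335 + 0.0722×0.02315 ≈ 0.00478
Color 2 (1,165,117):
  R=1: 1/255≈0.0039 ≤ 0.04045 → 0.0039/12.92 ≈ 0.00030
  G=165: 165/255≈0.6471 > 0.04045 → ((0.6471+0.055)/1.055)^2.4 ≈ 0.37626
  B=117: 117/255≈0.4588 > 0.04045 → ((0.4588+0.055)/1.055)^2.4 ≈ 0.17789
  L2 = 0.2126×0.00030 + 0.7152×0.37626 + 0.0722×0.17789 ≈ 0.28201
Lighter = 0.28201, Darker = 0.00478
Ratio = (L_lighter + 0.05) / (L_darker + 0.05)
Ratio = (0.28201 + 0.05) / (0.00478 + 0.05) = 0.33201 / 0.05478 ≈ 6.0612
Ratio ≈ 6.06:1


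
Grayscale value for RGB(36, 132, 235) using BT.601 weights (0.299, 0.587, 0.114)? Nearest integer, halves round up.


Gray = 0.299×R + 0.587×G + 0.114×B
Gray = 0.299×36 + 0.587×132 + 0.114×235
Gray = 10.764 + 77.484 + 26.790
Gray = 115.038 → round half up → 115
Gray = 115


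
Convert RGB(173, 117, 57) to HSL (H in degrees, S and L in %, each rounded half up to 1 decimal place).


Normalize: R'=173/255≈0.6784, G'=117/255≈0.4588, B'=57/255≈0.2235
Max=173/255, Min=57/255, Δ=Max-Min=116/255
L = (Max+Min)/2 = (173+57)/510 = 230/510 = 0.45098… → L = 45.1%
L ≤ 0.5 → S = Δ/(Max+Min) = 116/(173+57) = 116/230 = 0.50434… → S = 50.4%
(the 1/255 factors cancel in S and H, so raw channel differences can be used)
Max is R' → H = 60 × (((G-B)/Δ) mod 6) = 60 × (((117-57)/116) mod 6)
  60/116 = 0.5172…
  H = 60 × 0.5172… = 31.034…° → H = 31.0°
= HSL(31.0°, 50.4%, 45.1%)


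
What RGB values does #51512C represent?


51 → 81 (R)
51 → 81 (G)
2C → 44 (B)
= RGB(81, 81, 44)


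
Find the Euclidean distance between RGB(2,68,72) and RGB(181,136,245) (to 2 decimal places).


d = √[(R₁-R₂)² + (G₁-G₂)² + (B₁-B₂)²]
d = √[(2-181)² + (68-136)² + (72-245)²]
d = √[32041 + 4624 + 29929]
d = √66594
d ≈ 258.06


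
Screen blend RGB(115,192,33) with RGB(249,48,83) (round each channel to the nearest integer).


Screen: C = 255 - (255-A)×(255-B)/255, rounded to nearest integer
R: 255 - (255-115)×(255-249)/255 = 255 - 840/255 ≈ 255 - 3.294 = 251.706 → 252
G: 255 - (255-192)×(255-48)/255 = 255 - 13041/255 ≈ 255 - 51.141 = 203.859 → 204
B: 255 - (255-33)×(255-83)/255 = 255 - 38184/255 ≈ 255 - 149.741 = 105.259 → 105
= RGB(252, 204, 105)


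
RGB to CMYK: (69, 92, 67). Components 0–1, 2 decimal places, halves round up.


R'=69/255≈0.2706, G'=92/255≈0.3608, B'=67/255≈0.2627
K = 1 - max(R',G',B') = 1 - 92/255 = 163/255 = 0.63921… → 0.64
(1-R'-K)/(1-K) simplifies to (max-R)/max with max = 92:
C = (92-69)/92 = 23/92 = 0.25 → 0.25
M = (92-92)/92 = 0/92 = 0 → 0.00
Y = (92-67)/92 = 25/92 = 0.27173… → 0.27
= CMYK(0.25, 0.00, 0.27, 0.64)


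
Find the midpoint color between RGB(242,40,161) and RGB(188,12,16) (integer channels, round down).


Midpoint: each channel = ⌊(C₁+C₂)/2⌋
R: ⌊(242+188)/2⌋ = 215
G: ⌊(40+12)/2⌋ = 26
B: ⌊(161+16)/2⌋ = 88
= RGB(215, 26, 88)


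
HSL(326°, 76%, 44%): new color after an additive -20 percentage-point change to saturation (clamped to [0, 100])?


Original S = 76%
Adjustment = -20 percentage points
New S = 76 + (-20) = 56
Clamp to [0, 100] → 56
= HSL(326°, 56%, 44%)


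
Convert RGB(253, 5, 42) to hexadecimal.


R = 253 → FD (hex)
G = 5 → 05 (hex)
B = 42 → 2A (hex)
Hex = #FD052A


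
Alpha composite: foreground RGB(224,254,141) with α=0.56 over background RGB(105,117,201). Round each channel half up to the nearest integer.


C = α×F + (1-α)×B, with 1-α = 0.44
R: 0.56×224 + 0.44×105 = 125.44 + 46.20 = 171.64 → 172
G: 0.56×254 + 0.44×117 = 142.24 + 51.48 = 193.72 → 194
B: 0.56×141 + 0.44×201 = 78.96 + 88.44 = 167.40 → 167
= RGB(172, 194, 167)


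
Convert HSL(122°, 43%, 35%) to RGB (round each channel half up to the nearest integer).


H=122°, S=0.43, L=0.35
C = (1-|2L-1|)×S = (1-|-0.30|)×0.43 = 0.301
H' = H/60 = 122/60 ≈ 2.0333; X = C×(1-|H' mod 2 - 1|) ≈ 0.0100
m = L - C/2 = 0.35 - 0.1505 = 0.1995
Sector ⌊H'⌋ = 2 → (R',G',B') = (0.0, 0.301, ≈0.0100)
RGB = ((R'+m)×255, (G'+m)×255, (B'+m)×255) = (50.8725, 127.6275, 53.431)
Round half up → RGB(51, 128, 53)


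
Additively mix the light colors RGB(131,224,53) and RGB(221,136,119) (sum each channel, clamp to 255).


Additive: each channel = min(255, C₁+C₂)
R: 131+221 = 352 → 255
G: 224+136 = 360 → 255
B: 53+119 = 172 → 172
= RGB(255, 255, 172)


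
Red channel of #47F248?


Color: #47F248
R = 47 = 71
G = F2 = 242
B = 48 = 72
Red = 71


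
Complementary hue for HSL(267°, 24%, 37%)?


Complement = opposite side of color wheel = hue + 180°
H' = (267 + 180) mod 360 = 87°
S and L unchanged.
= HSL(87°, 24%, 37%)


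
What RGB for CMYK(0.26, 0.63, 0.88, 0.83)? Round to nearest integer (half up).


R = 255 × (1-C) × (1-K) = 255 × 0.74 × 0.17 = 32.079 → 32
G = 255 × (1-M) × (1-K) = 255 × 0.37 × 0.17 = 16.0395 → 16
B = 255 × (1-Y) × (1-K) = 255 × 0.12 × 0.17 = 5.202 → 5
= RGB(32, 16, 5)


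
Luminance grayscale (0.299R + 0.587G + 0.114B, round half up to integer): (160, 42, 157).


Gray = 0.299×R + 0.587×G + 0.114×B
Gray = 0.299×160 + 0.587×42 + 0.114×157
Gray = 47.840 + 24.654 + 17.898
Gray = 90.392 → round half up → 90
Gray = 90


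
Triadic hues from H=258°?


Triadic: equally spaced at 120° intervals
H1 = 258°
H2 = (258 + 120) mod 360 = 18°
H3 = (258 + 240) mod 360 = 138°
Triadic = 258°, 18°, 138°


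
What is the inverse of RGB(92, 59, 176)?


Invert: (255-R, 255-G, 255-B)
R: 255-92 = 163
G: 255-59 = 196
B: 255-176 = 79
= RGB(163, 196, 79)


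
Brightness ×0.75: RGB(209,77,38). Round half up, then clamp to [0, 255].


Multiply each channel by 0.75, round half up, clamp to [0, 255]
R: 209×0.75 = 156.75 → round → 157
G: 77×0.75 = 57.75 → round → 58
B: 38×0.75 = 28.5 → round → 29
= RGB(157, 58, 29)


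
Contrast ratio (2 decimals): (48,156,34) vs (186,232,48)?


Linearize each sRGB channel c=v/255: c/12.92 if c ≤ 0.04045 else ((c+0.055)/1.055)^2.4
L = 0.2126×R_lin + 0.7152×G_lin + 0.0722×B_lin
Color 1 (48,156,34):
  R=48: 48/255≈0.1882 > 0.04045 → ((0.1882+0.055)/1.055)^2.4 ≈ 0.02956
  G=156: 156/255≈0.6118 > 0.04045 → ((0.6118+0.055)/1.055)^2.4 ≈ 0.33245
  B=34: 34/255≈0.1333 > 0.04045 → ((0.1333+0.055)/1.055)^2.4 ≈ 0.01600
  L1 = 0.2126×0.02956 + 0.7152×0.33245 + 0.0722×0.01600 ≈ 0.24521
Color 2 (186,232,48):
  R=186: 186/255≈0.7294 > 0.04045 → ((0.7294+0.055)/1.055)^2.4 ≈ 0.49102
  G=232: 232/255≈0.9098 > 0.04045 → ((0.9098+0.055)/1.055)^2.4 ≈ 0.80695
  B=48: 48/255≈0.1882 > 0.04045 → ((0.1882+0.055)/1.055)^2.4 ≈ 0.02956
  L2 = 0.2126×0.49102 + 0.7152×0.80695 + 0.0722×0.02956 ≈ 0.68366
Lighter = 0.68366, Darker = 0.24521
Ratio = (L_lighter + 0.05) / (L_darker + 0.05)
Ratio = (0.68366 + 0.05) / (0.24521 + 0.05) = 0.73366 / 0.29521 ≈ 2.4852
Ratio ≈ 2.49:1


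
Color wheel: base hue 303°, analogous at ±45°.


Base hue: 303°
Left analog: (303 - 45) mod 360 = 258°
Right analog: (303 + 45) mod 360 = 348°
Analogous hues = 258° and 348°


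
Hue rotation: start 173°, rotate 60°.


New hue = (H + rotation) mod 360
New hue = (173 + 60) mod 360
= 233 mod 360
= 233°


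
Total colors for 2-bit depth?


Colors = 2^bits = 2^2
= 4 colors


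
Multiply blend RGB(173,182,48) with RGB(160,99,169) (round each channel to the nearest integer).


Multiply: C = A×B/255, rounded to nearest integer
R: 173×160/255 = 27680/255 ≈ 108.549 → 109
G: 182×99/255 = 18018/255 ≈ 70.659 → 71
B: 48×169/255 = 8112/255 ≈ 31.812 → 32
= RGB(109, 71, 32)


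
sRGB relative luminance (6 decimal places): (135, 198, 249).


Linearize each channel (sRGB transfer function): c = v/255; c_lin = c/12.92 if c ≤ 0.04045, else ((c+0.055)/1.055)^2.4
  R: 135/255 ≈ 0.529412 > 0.04045 → ((0.529412+0.055)/1.055)^2.4 ≈ 0.242281
  G: 198/255 ≈ 0.776471 > 0.04045 → ((0.776471+0.055)/1.055)^2.4 ≈ 0.564712
  B: 249/255 ≈ 0.976471 > 0.04045 → ((0.976471+0.055)/1.055)^2.4 ≈ 0.947307
R_lin = 0.242281, G_lin = 0.564712, B_lin = 0.947307
L = 0.2126×R + 0.7152×G + 0.0722×B
L = 0.2126×0.242281 + 0.7152×0.564712 + 0.0722×0.947307
L ≈ 0.523786


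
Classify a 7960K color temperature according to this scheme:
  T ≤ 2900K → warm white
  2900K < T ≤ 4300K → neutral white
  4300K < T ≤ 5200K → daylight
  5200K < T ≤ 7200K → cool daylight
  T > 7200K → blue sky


Temperature: 7960K
7960K > 7200K → blue sky
Classification: blue sky


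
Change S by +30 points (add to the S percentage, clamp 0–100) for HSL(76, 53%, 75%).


Original S = 53%
Adjustment = +30 percentage points
New S = 53 + (30) = 83
Clamp to [0, 100] → 83
= HSL(76°, 83%, 75%)


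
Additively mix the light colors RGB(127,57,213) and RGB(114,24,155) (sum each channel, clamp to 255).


Additive: each channel = min(255, C₁+C₂)
R: 127+114 = 241 → 241
G: 57+24 = 81 → 81
B: 213+155 = 368 → 255
= RGB(241, 81, 255)


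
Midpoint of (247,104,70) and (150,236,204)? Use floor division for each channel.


Midpoint: each channel = ⌊(C₁+C₂)/2⌋
R: ⌊(247+150)/2⌋ = 198
G: ⌊(104+236)/2⌋ = 170
B: ⌊(70+204)/2⌋ = 137
= RGB(198, 170, 137)


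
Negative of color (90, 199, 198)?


Invert: (255-R, 255-G, 255-B)
R: 255-90 = 165
G: 255-199 = 56
B: 255-198 = 57
= RGB(165, 56, 57)


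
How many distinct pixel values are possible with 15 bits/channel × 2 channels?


Total bits = 15 bits/channel × 2 channels = 30 bits
Distinct pixel values = 2^30
= 1,073,741,824 pixel values


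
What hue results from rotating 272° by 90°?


New hue = (H + rotation) mod 360
New hue = (272 + 90) mod 360
= 362 mod 360
= 2°


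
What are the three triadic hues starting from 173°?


Triadic: equally spaced at 120° intervals
H1 = 173°
H2 = (173 + 120) mod 360 = 293°
H3 = (173 + 240) mod 360 = 53°
Triadic = 173°, 293°, 53°


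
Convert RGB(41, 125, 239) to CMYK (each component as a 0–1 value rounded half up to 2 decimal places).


R'=41/255≈0.1608, G'=125/255≈0.4902, B'=239/255≈0.9373
K = 1 - max(R',G',B') = 1 - 239/255 = 16/255 = 0.06274… → 0.06
(1-R'-K)/(1-K) simplifies to (max-R)/max with max = 239:
C = (239-41)/239 = 198/239 = 0.82845… → 0.83
M = (239-125)/239 = 114/239 = 0.47698… → 0.48
Y = (239-239)/239 = 0/239 = 0 → 0.00
= CMYK(0.83, 0.48, 0.00, 0.06)


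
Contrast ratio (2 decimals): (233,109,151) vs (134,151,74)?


Linearize each sRGB channel c=v/255: c/12.92 if c ≤ 0.04045 else ((c+0.055)/1.055)^2.4
L = 0.2126×R_lin + 0.7152×G_lin + 0.0722×B_lin
Color 1 (233,109,151):
  R=233: 233/255≈0.9137 > 0.04045 → ((0.9137+0.055)/1.055)^2.4 ≈ 0.81485
  G=109: 109/255≈0.4275 > 0.04045 → ((0.4275+0.055)/1.055)^2.4 ≈ 0.15293
  B=151: 151/255≈0.5922 > 0.04045 → ((0.5922+0.055)/1.055)^2.4 ≈ 0.30947
  L1 = 0.2126×0.81485 + 0.7152×0.15293 + 0.0722×0.30947 ≈ 0.30495
Color 2 (134,151,74):
  R=134: 134/255≈0.5255 > 0.04045 → ((0.5255+0.055)/1.055)^2.4 ≈ 0.23840
  G=151: 151/255≈0.5922 > 0.04045 → ((0.5922+0.055)/1.055)^2.4 ≈ 0.30947
  B=74: 74/255≈0.2902 > 0.04045 → ((0.2902+0.055)/1.055)^2.4 ≈ 0.06848
  L2 = 0.2126×0.23840 + 0.7152×0.30947 + 0.0722×0.06848 ≈ 0.27696
Lighter = 0.30495, Darker = 0.27696
Ratio = (L_lighter + 0.05) / (L_darker + 0.05)
Ratio = (0.30495 + 0.05) / (0.27696 + 0.05) = 0.35495 / 0.32696 ≈ 1.0856
Ratio ≈ 1.09:1


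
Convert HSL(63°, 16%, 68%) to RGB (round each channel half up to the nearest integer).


H=63°, S=0.16, L=0.68
C = (1-|2L-1|)×S = (1-|0.36|)×0.16 = 0.1024
H' = H/60 = 63/60 ≈ 1.0500; X = C×(1-|H' mod 2 - 1|) = 0.09728
m = L - C/2 = 0.68 - 0.0512 = 0.6288
Sector ⌊H'⌋ = 1 → (R',G',B') = (0.09728, 0.1024, 0.0)
RGB = ((R'+m)×255, (G'+m)×255, (B'+m)×255) = (185.1504, 186.456, 160.344)
Round half up → RGB(185, 186, 160)


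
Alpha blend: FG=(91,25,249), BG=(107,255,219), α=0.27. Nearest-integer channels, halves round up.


C = α×F + (1-α)×B, with 1-α = 0.73
R: 0.27×91 + 0.73×107 = 24.57 + 78.11 = 102.68 → 103
G: 0.27×25 + 0.73×255 = 6.75 + 186.15 = 192.90 → 193
B: 0.27×249 + 0.73×219 = 67.23 + 159.87 = 227.10 → 227
= RGB(103, 193, 227)


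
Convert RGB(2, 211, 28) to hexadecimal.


R = 2 → 02 (hex)
G = 211 → D3 (hex)
B = 28 → 1C (hex)
Hex = #02D31C


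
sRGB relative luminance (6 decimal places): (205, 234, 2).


Linearize each channel (sRGB transfer function): c = v/255; c_lin = c/12.92 if c ≤ 0.04045, else ((c+0.055)/1.055)^2.4
  R: 205/255 ≈ 0.803922 > 0.04045 → ((0.803922+0.055)/1.055)^2.4 ≈ 0.610496
  G: 234/255 ≈ 0.917647 > 0.04045 → ((0.917647+0.055)/1.055)^2.4 ≈ 0.822786
  B: 2/255 ≈ 0.007843 ≤ 0.04045 → 0.007843/12.92 ≈ 0.000607
R_lin = 0.610496, G_lin = 0.822786, B_lin = 0.000607
L = 0.2126×R + 0.7152×G + 0.0722×B
L = 0.2126×0.610496 + 0.7152×0.822786 + 0.0722×0.000607
L ≈ 0.718292


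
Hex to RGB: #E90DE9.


E9 → 233 (R)
0D → 13 (G)
E9 → 233 (B)
= RGB(233, 13, 233)


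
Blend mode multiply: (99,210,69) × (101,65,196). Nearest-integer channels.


Multiply: C = A×B/255, rounded to nearest integer
R: 99×101/255 = 9999/255 ≈ 39.212 → 39
G: 210×65/255 = 13650/255 ≈ 53.529 → 54
B: 69×196/255 = 13524/255 ≈ 53.035 → 53
= RGB(39, 54, 53)


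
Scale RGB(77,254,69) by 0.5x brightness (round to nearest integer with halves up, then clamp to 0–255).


Multiply each channel by 0.5, round half up, clamp to [0, 255]
R: 77×0.5 = 38.5 → round → 39
G: 254×0.5 = 127
B: 69×0.5 = 34.5 → round → 35
= RGB(39, 127, 35)


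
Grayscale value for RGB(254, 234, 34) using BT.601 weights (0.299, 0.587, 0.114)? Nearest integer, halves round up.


Gray = 0.299×R + 0.587×G + 0.114×B
Gray = 0.299×254 + 0.587×234 + 0.114×34
Gray = 75.946 + 137.358 + 3.876
Gray = 217.180 → round half up → 217
Gray = 217


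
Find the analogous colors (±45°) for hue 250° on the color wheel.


Base hue: 250°
Left analog: (250 - 45) mod 360 = 205°
Right analog: (250 + 45) mod 360 = 295°
Analogous hues = 205° and 295°


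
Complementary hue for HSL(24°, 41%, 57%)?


Complement = opposite side of color wheel = hue + 180°
H' = (24 + 180) mod 360 = 204°
S and L unchanged.
= HSL(204°, 41%, 57%)


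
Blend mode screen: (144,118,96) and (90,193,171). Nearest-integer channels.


Screen: C = 255 - (255-A)×(255-B)/255, rounded to nearest integer
R: 255 - (255-144)×(255-90)/255 = 255 - 18315/255 ≈ 255 - 71.824 = 183.176 → 183
G: 255 - (255-118)×(255-193)/255 = 255 - 8494/255 ≈ 255 - 33.310 = 221.690 → 222
B: 255 - (255-96)×(255-171)/255 = 255 - 13356/255 ≈ 255 - 52.376 = 202.624 → 203
= RGB(183, 222, 203)


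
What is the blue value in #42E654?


Color: #42E654
R = 42 = 66
G = E6 = 230
B = 54 = 84
Blue = 84


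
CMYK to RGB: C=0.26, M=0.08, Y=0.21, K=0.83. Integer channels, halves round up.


R = 255 × (1-C) × (1-K) = 255 × 0.74 × 0.17 = 32.079 → 32
G = 255 × (1-M) × (1-K) = 255 × 0.92 × 0.17 = 39.882 → 40
B = 255 × (1-Y) × (1-K) = 255 × 0.79 × 0.17 = 34.2465 → 34
= RGB(32, 40, 34)


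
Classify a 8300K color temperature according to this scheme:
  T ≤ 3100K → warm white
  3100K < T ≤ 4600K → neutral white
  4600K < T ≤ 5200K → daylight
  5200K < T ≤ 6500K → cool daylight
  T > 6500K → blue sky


Temperature: 8300K
8300K > 6500K → blue sky
Classification: blue sky


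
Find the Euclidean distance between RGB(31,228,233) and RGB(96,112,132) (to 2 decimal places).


d = √[(R₁-R₂)² + (G₁-G₂)² + (B₁-B₂)²]
d = √[(31-96)² + (228-112)² + (233-132)²]
d = √[4225 + 13456 + 10201]
d = √27882
d ≈ 166.98


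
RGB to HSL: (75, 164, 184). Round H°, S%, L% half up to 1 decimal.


Normalize: R'=75/255≈0.2941, G'=164/255≈0.6431, B'=184/255≈0.7216
Max=184/255, Min=75/255, Δ=Max-Min=109/255
L = (Max+Min)/2 = (184+75)/510 = 259/510 = 0.50784… → L = 50.8%
L > 0.5 → S = Δ/(2-Max-Min) = 109/(510-184-75) = 109/251 = 0.43426… → S = 43.4%
(the 1/255 factors cancel in S and H, so raw channel differences can be used)
Max is B' → H = 60 × ((R-G)/Δ + 4) = 60 × ((75-164)/109 + 4)
  -89/109 + 4 = -0.8165… + 4 = 3.1834…
  H = 60 × 3.1834… = 191.009…° → H = 191.0°
= HSL(191.0°, 43.4%, 50.8%)


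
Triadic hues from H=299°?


Triadic: equally spaced at 120° intervals
H1 = 299°
H2 = (299 + 120) mod 360 = 59°
H3 = (299 + 240) mod 360 = 179°
Triadic = 299°, 59°, 179°


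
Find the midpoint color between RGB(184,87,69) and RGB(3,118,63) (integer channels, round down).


Midpoint: each channel = ⌊(C₁+C₂)/2⌋
R: ⌊(184+3)/2⌋ = 93
G: ⌊(87+118)/2⌋ = 102
B: ⌊(69+63)/2⌋ = 66
= RGB(93, 102, 66)


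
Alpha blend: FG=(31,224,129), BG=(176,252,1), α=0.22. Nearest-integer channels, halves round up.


C = α×F + (1-α)×B, with 1-α = 0.78
R: 0.22×31 + 0.78×176 = 6.82 + 137.28 = 144.10 → 144
G: 0.22×224 + 0.78×252 = 49.28 + 196.56 = 245.84 → 246
B: 0.22×129 + 0.78×1 = 28.38 + 0.78 = 29.16 → 29
= RGB(144, 246, 29)


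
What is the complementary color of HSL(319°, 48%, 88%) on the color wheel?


Complement = opposite side of color wheel = hue + 180°
H' = (319 + 180) mod 360 = 139°
S and L unchanged.
= HSL(139°, 48%, 88%)


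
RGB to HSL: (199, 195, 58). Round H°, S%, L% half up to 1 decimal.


Normalize: R'=199/255≈0.7804, G'=195/255≈0.7647, B'=58/255≈0.2275
Max=199/255, Min=58/255, Δ=Max-Min=141/255
L = (Max+Min)/2 = (199+58)/510 = 257/510 = 0.50392… → L = 50.4%
L > 0.5 → S = Δ/(2-Max-Min) = 141/(510-199-58) = 141/253 = 0.55731… → S = 55.7%
(the 1/255 factors cancel in S and H, so raw channel differences can be used)
Max is R' → H = 60 × (((G-B)/Δ) mod 6) = 60 × (((195-58)/141) mod 6)
  137/141 = 0.9716…
  H = 60 × 0.9716… = 58.297…° → H = 58.3°
= HSL(58.3°, 55.7%, 50.4%)


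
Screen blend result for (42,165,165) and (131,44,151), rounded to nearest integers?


Screen: C = 255 - (255-A)×(255-B)/255, rounded to nearest integer
R: 255 - (255-42)×(255-131)/255 = 255 - 26412/255 ≈ 255 - 103.576 = 151.424 → 151
G: 255 - (255-165)×(255-44)/255 = 255 - 18990/255 ≈ 255 - 74.471 = 180.529 → 181
B: 255 - (255-165)×(255-151)/255 = 255 - 9360/255 ≈ 255 - 36.706 = 218.294 → 218
= RGB(151, 181, 218)


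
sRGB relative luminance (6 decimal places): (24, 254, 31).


Linearize each channel (sRGB transfer function): c = v/255; c_lin = c/12.92 if c ≤ 0.04045, else ((c+0.055)/1.055)^2.4
  R: 24/255 ≈ 0.094118 > 0.04045 → ((0.094118+0.055)/1.055)^2.4 ≈ 0.009134
  G: 254/255 ≈ 0.996078 > 0.04045 → ((0.996078+0.055)/1.055)^2.4 ≈ 0.991102
  B: 31/255 ≈ 0.121569 > 0.04045 → ((0.121569+0.055)/1.055)^2.4 ≈ 0.013702
R_lin = 0.009134, G_lin = 0.991102, B_lin = 0.013702
L = 0.2126×R + 0.7152×G + 0.0722×B
L = 0.2126×0.009134 + 0.7152×0.991102 + 0.0722×0.013702
L ≈ 0.711767


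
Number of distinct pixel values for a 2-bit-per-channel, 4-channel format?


Total bits = 2 bits/channel × 4 channels = 8 bits
Distinct pixel values = 2^8
= 256 pixel values


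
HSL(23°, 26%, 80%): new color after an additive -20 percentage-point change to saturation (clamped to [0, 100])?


Original S = 26%
Adjustment = -20 percentage points
New S = 26 + (-20) = 6
Clamp to [0, 100] → 6
= HSL(23°, 6%, 80%)


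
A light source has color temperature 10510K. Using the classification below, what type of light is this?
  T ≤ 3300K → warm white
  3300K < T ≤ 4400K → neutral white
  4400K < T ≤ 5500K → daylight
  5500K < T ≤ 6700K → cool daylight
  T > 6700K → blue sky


Temperature: 10510K
10510K > 6700K → blue sky
Classification: blue sky


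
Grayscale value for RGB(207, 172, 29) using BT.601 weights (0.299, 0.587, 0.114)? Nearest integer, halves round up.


Gray = 0.299×R + 0.587×G + 0.114×B
Gray = 0.299×207 + 0.587×172 + 0.114×29
Gray = 61.893 + 100.964 + 3.306
Gray = 166.163 → round half up → 166
Gray = 166


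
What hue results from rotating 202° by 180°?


New hue = (H + rotation) mod 360
New hue = (202 + 180) mod 360
= 382 mod 360
= 22°


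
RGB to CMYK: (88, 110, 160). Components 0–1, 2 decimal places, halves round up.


R'=88/255≈0.3451, G'=110/255≈0.4314, B'=160/255≈0.6275
K = 1 - max(R',G',B') = 1 - 160/255 = 95/255 = 0.37254… → 0.37
(1-R'-K)/(1-K) simplifies to (max-R)/max with max = 160:
C = (160-88)/160 = 72/160 = 0.45 → 0.45
M = (160-110)/160 = 50/160 = 0.3125 → 0.31
Y = (160-160)/160 = 0/160 = 0 → 0.00
= CMYK(0.45, 0.31, 0.00, 0.37)


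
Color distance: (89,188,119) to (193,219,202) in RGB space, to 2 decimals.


d = √[(R₁-R₂)² + (G₁-G₂)² + (B₁-B₂)²]
d = √[(89-193)² + (188-219)² + (119-202)²]
d = √[10816 + 961 + 6889]
d = √18666
d ≈ 136.62
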